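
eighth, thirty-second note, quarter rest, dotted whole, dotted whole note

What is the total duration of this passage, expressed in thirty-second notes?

109

Each duration in thirty-second notes: eighth = 4; thirty-second note = 1; quarter rest = 8; dotted whole = 48; dotted whole note = 48.
Altogether 4 + 1 + 8 + 48 + 48 = 109 thirty-second notes.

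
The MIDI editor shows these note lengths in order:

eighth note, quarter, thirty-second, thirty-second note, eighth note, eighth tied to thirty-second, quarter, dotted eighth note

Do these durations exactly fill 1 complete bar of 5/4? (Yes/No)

No

One bar of 5/4 = 40 thirty-second notes.
Convert each value to thirty-second notes: eighth note = 4; quarter = 8; thirty-second = 1; thirty-second note = 1; eighth note = 4; eighth tied to thirty-second (eighth + thirty-second) = 5; quarter = 8; dotted eighth note = 6.
Sum: 4 + 8 + 1 + 1 + 4 + 5 + 8 + 6 = 37.
37 falls short of 40, so the answer is No.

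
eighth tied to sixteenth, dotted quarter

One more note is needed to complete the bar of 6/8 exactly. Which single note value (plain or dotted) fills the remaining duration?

The bar of 6/8 = 12 sixteenth notes.
Express everything in sixteenth notes: eighth tied to sixteenth (eighth + sixteenth) = 3; dotted quarter = 6.
Adding: 3 + 6 = 9.
Remaining: 12 − 9 = 3 sixteenth notes, which is a dotted eighth note.

dotted eighth note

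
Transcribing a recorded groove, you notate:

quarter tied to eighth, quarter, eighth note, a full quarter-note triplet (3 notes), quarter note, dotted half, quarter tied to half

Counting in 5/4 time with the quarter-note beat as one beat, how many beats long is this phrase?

One quarter-note beat = 2 eighth notes.
Express everything in eighth notes: quarter tied to eighth (quarter + eighth) = 3; quarter = 2; eighth note = 1; a full quarter-note triplet (3 notes) (three triplet quarters span one half) = 4; quarter note = 2; dotted half = 6; quarter tied to half (quarter + half) = 6.
Sum: 3 + 2 + 1 + 4 + 2 + 6 + 6 = 24.
24 ÷ 2 = 12 beats.

12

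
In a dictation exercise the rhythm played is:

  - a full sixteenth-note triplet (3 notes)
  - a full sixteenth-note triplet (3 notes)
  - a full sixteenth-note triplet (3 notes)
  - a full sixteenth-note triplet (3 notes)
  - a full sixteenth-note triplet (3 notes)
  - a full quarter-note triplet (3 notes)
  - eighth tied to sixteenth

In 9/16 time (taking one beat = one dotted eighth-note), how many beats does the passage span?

One dotted eighth-note beat = 3 sixteenth notes.
Convert each value to sixteenth notes: a full sixteenth-note triplet (3 notes) (three triplet sixteenths span one eighth) = 2; a full sixteenth-note triplet (3 notes) (three triplet sixteenths span one eighth) = 2; a full sixteenth-note triplet (3 notes) (three triplet sixteenths span one eighth) = 2; a full sixteenth-note triplet (3 notes) (three triplet sixteenths span one eighth) = 2; a full sixteenth-note triplet (3 notes) (three triplet sixteenths span one eighth) = 2; a full quarter-note triplet (3 notes) (three triplet quarters span one half) = 8; eighth tied to sixteenth (eighth + sixteenth) = 3.
Adding: 2 + 2 + 2 + 2 + 2 + 8 + 3 = 21.
21 ÷ 3 = 7 beats.

7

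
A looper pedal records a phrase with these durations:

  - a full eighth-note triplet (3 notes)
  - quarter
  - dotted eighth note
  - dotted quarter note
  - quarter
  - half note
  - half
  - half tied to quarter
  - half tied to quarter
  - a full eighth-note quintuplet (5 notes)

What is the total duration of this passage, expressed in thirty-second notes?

138

In thirty-second notes: a full eighth-note triplet (3 notes) (three triplet eighths span one quarter) = 8; quarter = 8; dotted eighth note = 6; dotted quarter note = 12; quarter = 8; half note = 16; half = 16; half tied to quarter (half + quarter) = 24; half tied to quarter (half + quarter) = 24; a full eighth-note quintuplet (5 notes) (five quintuplet eighths span one half) = 16.
Total: 8 + 8 + 6 + 12 + 8 + 16 + 16 + 24 + 24 + 16 = 138 thirty-second notes.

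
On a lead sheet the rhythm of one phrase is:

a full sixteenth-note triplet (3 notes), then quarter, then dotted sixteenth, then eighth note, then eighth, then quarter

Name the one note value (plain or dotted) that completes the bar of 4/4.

The bar of 4/4 = 32 thirty-second notes.
Working in thirty-second notes: a full sixteenth-note triplet (3 notes) (three triplet sixteenths span one eighth) = 4; quarter = 8; dotted sixteenth = 3; eighth note = 4; eighth = 4; quarter = 8.
Total: 4 + 8 + 3 + 4 + 4 + 8 = 31.
Remaining: 32 − 31 = 1 thirty-second note, which is a thirty-second note.

thirty-second note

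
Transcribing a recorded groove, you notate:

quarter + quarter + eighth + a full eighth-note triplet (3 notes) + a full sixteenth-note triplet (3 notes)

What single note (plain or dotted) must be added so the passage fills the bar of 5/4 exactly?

The bar of 5/4 = 10 eighth notes.
Each duration in eighth notes: quarter = 2; quarter = 2; eighth = 1; a full eighth-note triplet (3 notes) (three triplet eighths span one quarter) = 2; a full sixteenth-note triplet (3 notes) (three triplet sixteenths span one eighth) = 1.
Adding: 2 + 2 + 1 + 2 + 1 = 8.
Remaining: 10 − 8 = 2 eighth notes, which is a quarter note.

quarter note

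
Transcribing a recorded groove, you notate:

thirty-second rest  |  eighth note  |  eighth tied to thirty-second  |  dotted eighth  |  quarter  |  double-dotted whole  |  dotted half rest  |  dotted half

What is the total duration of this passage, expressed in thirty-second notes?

128

Express everything in thirty-second notes: thirty-second rest = 1; eighth note = 4; eighth tied to thirty-second (eighth + thirty-second) = 5; dotted eighth = 6; quarter = 8; double-dotted whole = 56; dotted half rest = 24; dotted half = 24.
Total: 1 + 4 + 5 + 6 + 8 + 56 + 24 + 24 = 128 thirty-second notes.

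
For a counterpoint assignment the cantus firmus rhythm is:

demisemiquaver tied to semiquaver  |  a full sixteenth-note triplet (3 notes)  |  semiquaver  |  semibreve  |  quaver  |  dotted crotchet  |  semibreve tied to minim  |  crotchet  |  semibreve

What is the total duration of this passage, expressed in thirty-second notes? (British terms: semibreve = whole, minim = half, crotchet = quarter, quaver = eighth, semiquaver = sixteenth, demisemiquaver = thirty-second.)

In thirty-second notes: demisemiquaver tied to semiquaver (demisemiquaver + semiquaver) = 3; a full sixteenth-note triplet (3 notes) (three triplet sixteenths span one eighth) = 4; semiquaver = 2; semibreve = 32; quaver = 4; dotted crotchet = 12; semibreve tied to minim (semibreve + minim) = 48; crotchet = 8; semibreve = 32.
Sum: 3 + 4 + 2 + 32 + 4 + 12 + 48 + 8 + 32 = 145 thirty-second notes.

145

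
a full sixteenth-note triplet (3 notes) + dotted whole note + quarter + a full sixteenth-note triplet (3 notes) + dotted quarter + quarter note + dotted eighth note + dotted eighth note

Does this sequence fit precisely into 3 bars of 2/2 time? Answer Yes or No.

Yes

One bar of 2/2 = 16 sixteenth notes, so 3 bars = 48.
Each duration in sixteenth notes: a full sixteenth-note triplet (3 notes) (three triplet sixteenths span one eighth) = 2; dotted whole note = 24; quarter = 4; a full sixteenth-note triplet (3 notes) (three triplet sixteenths span one eighth) = 2; dotted quarter = 6; quarter note = 4; dotted eighth note = 3; dotted eighth note = 3.
Total: 2 + 24 + 4 + 2 + 6 + 4 + 3 + 3 = 48.
48 equals 48, so the answer is Yes.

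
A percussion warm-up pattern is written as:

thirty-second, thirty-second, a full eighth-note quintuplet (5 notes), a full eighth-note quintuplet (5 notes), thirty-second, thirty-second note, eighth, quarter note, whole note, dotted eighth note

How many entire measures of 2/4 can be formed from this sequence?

One bar of 2/4 = 16 thirty-second notes.
In thirty-second notes: thirty-second = 1; thirty-second = 1; a full eighth-note quintuplet (5 notes) (five quintuplet eighths span one half) = 16; a full eighth-note quintuplet (5 notes) (five quintuplet eighths span one half) = 16; thirty-second = 1; thirty-second note = 1; eighth = 4; quarter note = 8; whole note = 32; dotted eighth note = 6.
Sum: 1 + 1 + 16 + 16 + 1 + 1 + 4 + 8 + 32 + 6 = 86.
86 ÷ 16 = 5 complete bars with 6 left over.

5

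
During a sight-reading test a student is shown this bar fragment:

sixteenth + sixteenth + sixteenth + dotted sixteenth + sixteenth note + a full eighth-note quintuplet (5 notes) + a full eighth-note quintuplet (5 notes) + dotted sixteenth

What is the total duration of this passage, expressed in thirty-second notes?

Convert each value to thirty-second notes: sixteenth = 2; sixteenth = 2; sixteenth = 2; dotted sixteenth = 3; sixteenth note = 2; a full eighth-note quintuplet (5 notes) (five quintuplet eighths span one half) = 16; a full eighth-note quintuplet (5 notes) (five quintuplet eighths span one half) = 16; dotted sixteenth = 3.
Adding: 2 + 2 + 2 + 3 + 2 + 16 + 16 + 3 = 46 thirty-second notes.

46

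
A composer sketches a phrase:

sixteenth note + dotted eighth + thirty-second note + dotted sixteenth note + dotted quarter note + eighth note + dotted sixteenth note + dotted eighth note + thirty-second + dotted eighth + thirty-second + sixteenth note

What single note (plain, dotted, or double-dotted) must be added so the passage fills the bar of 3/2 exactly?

The bar of 3/2 = 48 thirty-second notes.
Convert each value to thirty-second notes: sixteenth note = 2; dotted eighth = 6; thirty-second note = 1; dotted sixteenth note = 3; dotted quarter note = 12; eighth note = 4; dotted sixteenth note = 3; dotted eighth note = 6; thirty-second = 1; dotted eighth = 6; thirty-second = 1; sixteenth note = 2.
Total: 2 + 6 + 1 + 3 + 12 + 4 + 3 + 6 + 1 + 6 + 1 + 2 = 47.
Remaining: 48 − 47 = 1 thirty-second note, which is a thirty-second note.

thirty-second note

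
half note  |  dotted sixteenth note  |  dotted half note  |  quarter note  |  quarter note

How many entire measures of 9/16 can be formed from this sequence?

3

One bar of 9/16 = 18 thirty-second notes.
Each duration in thirty-second notes: half note = 16; dotted sixteenth note = 3; dotted half note = 24; quarter note = 8; quarter note = 8.
Sum: 16 + 3 + 24 + 8 + 8 = 59.
59 ÷ 18 = 3 complete bars with 5 left over.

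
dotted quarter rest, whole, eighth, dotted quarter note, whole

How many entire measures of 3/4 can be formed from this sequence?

3

One bar of 3/4 = 6 eighth notes.
Express everything in eighth notes: dotted quarter rest = 3; whole = 8; eighth = 1; dotted quarter note = 3; whole = 8.
Adding: 3 + 8 + 1 + 3 + 8 = 23.
23 ÷ 6 = 3 complete bars with 5 left over.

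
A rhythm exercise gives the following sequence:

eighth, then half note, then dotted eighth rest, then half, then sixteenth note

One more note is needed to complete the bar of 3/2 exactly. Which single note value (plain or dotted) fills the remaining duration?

eighth note

The bar of 3/2 = 24 sixteenth notes.
In sixteenth notes: eighth = 2; half note = 8; dotted eighth rest = 3; half = 8; sixteenth note = 1.
Altogether 2 + 8 + 3 + 8 + 1 = 22.
Remaining: 24 − 22 = 2 sixteenth notes, which is a eighth note.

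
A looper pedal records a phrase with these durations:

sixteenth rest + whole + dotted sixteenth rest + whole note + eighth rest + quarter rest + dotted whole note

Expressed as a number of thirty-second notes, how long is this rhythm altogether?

129

Convert each value to thirty-second notes: sixteenth rest = 2; whole = 32; dotted sixteenth rest = 3; whole note = 32; eighth rest = 4; quarter rest = 8; dotted whole note = 48.
Adding: 2 + 32 + 3 + 32 + 4 + 8 + 48 = 129 thirty-second notes.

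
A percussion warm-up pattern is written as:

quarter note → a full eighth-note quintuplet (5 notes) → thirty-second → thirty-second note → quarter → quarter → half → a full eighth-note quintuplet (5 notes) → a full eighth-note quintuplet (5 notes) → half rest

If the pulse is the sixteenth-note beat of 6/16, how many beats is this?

One sixteenth-note beat = 2 thirty-second notes.
Convert each value to thirty-second notes: quarter note = 8; a full eighth-note quintuplet (5 notes) (five quintuplet eighths span one half) = 16; thirty-second = 1; thirty-second note = 1; quarter = 8; quarter = 8; half = 16; a full eighth-note quintuplet (5 notes) (five quintuplet eighths span one half) = 16; a full eighth-note quintuplet (5 notes) (five quintuplet eighths span one half) = 16; half rest = 16.
Altogether 8 + 16 + 1 + 1 + 8 + 8 + 16 + 16 + 16 + 16 = 106.
106 ÷ 2 = 53 beats.

53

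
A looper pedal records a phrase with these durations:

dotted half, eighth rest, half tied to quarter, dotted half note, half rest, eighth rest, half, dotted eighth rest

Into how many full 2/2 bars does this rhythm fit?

3

One bar of 2/2 = 16 sixteenth notes.
Express everything in sixteenth notes: dotted half = 12; eighth rest = 2; half tied to quarter (half + quarter) = 12; dotted half note = 12; half rest = 8; eighth rest = 2; half = 8; dotted eighth rest = 3.
Altogether 12 + 2 + 12 + 12 + 8 + 2 + 8 + 3 = 59.
59 ÷ 16 = 3 complete bars with 11 left over.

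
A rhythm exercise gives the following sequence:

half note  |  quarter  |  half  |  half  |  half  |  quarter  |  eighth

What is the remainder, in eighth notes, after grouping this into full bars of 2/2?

5

One bar of 2/2 = 8 eighth notes.
In eighth notes: half note = 4; quarter = 2; half = 4; half = 4; half = 4; quarter = 2; eighth = 1.
Adding: 4 + 2 + 4 + 4 + 4 + 2 + 1 = 21.
21 ÷ 8 = 2 complete bars with 5 eighth notes remaining.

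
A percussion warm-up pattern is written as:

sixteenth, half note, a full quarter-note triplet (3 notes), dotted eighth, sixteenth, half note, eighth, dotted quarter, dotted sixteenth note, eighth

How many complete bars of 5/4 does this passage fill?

2

One bar of 5/4 = 40 thirty-second notes.
Express everything in thirty-second notes: sixteenth = 2; half note = 16; a full quarter-note triplet (3 notes) (three triplet quarters span one half) = 16; dotted eighth = 6; sixteenth = 2; half note = 16; eighth = 4; dotted quarter = 12; dotted sixteenth note = 3; eighth = 4.
Adding: 2 + 16 + 16 + 6 + 2 + 16 + 4 + 12 + 3 + 4 = 81.
81 ÷ 40 = 2 complete bars with 1 left over.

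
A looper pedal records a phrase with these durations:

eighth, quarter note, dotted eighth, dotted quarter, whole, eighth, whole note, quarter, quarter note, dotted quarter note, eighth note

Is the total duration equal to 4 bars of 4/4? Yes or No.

No

One bar of 4/4 = 16 sixteenth notes, so 4 bars = 64.
Working in sixteenth notes: eighth = 2; quarter note = 4; dotted eighth = 3; dotted quarter = 6; whole = 16; eighth = 2; whole note = 16; quarter = 4; quarter note = 4; dotted quarter note = 6; eighth note = 2.
Altogether 2 + 4 + 3 + 6 + 16 + 2 + 16 + 4 + 4 + 6 + 2 = 65.
65 exceeds 64, so the answer is No.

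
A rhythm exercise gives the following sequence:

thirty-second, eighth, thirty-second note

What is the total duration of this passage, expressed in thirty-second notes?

In thirty-second notes: thirty-second = 1; eighth = 4; thirty-second note = 1.
Total: 1 + 4 + 1 = 6 thirty-second notes.

6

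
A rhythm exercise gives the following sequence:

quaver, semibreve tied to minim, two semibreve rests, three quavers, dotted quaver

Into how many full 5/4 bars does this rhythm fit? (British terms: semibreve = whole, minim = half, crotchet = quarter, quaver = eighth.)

One bar of 5/4 = 20 sixteenth notes.
In sixteenth notes: quaver = 2; semibreve tied to minim (semibreve + minim) = 24; semibreve rest = 16; semibreve rest = 16; quaver = 2; quaver = 2; quaver = 2; dotted quaver = 3.
Total: 2 + 24 + 16 + 16 + 2 + 2 + 2 + 3 = 67.
67 ÷ 20 = 3 complete bars with 7 left over.

3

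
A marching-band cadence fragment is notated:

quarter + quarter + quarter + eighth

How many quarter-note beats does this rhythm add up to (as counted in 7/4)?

3.5

One quarter-note beat = 2 eighth notes.
Express everything in eighth notes: quarter = 2; quarter = 2; quarter = 2; eighth = 1.
Altogether 2 + 2 + 2 + 1 = 7.
7 ÷ 2 = 3.5 beats.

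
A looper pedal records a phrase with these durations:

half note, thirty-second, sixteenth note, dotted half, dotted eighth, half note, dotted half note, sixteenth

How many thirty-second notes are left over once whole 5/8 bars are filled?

11

One bar of 5/8 = 20 thirty-second notes.
Each duration in thirty-second notes: half note = 16; thirty-second = 1; sixteenth note = 2; dotted half = 24; dotted eighth = 6; half note = 16; dotted half note = 24; sixteenth = 2.
Sum: 16 + 1 + 2 + 24 + 6 + 16 + 24 + 2 = 91.
91 ÷ 20 = 4 complete bars with 11 thirty-second notes remaining.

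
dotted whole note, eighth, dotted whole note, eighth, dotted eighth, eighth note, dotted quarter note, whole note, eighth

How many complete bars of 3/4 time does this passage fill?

One bar of 3/4 = 12 sixteenth notes.
In sixteenth notes: dotted whole note = 24; eighth = 2; dotted whole note = 24; eighth = 2; dotted eighth = 3; eighth note = 2; dotted quarter note = 6; whole note = 16; eighth = 2.
Sum: 24 + 2 + 24 + 2 + 3 + 2 + 6 + 16 + 2 = 81.
81 ÷ 12 = 6 complete bars with 9 left over.

6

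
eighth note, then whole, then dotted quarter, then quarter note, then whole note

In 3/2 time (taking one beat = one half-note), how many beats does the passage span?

5.5

One half-note beat = 4 eighth notes.
Convert each value to eighth notes: eighth note = 1; whole = 8; dotted quarter = 3; quarter note = 2; whole note = 8.
Altogether 1 + 8 + 3 + 2 + 8 = 22.
22 ÷ 4 = 5.5 beats.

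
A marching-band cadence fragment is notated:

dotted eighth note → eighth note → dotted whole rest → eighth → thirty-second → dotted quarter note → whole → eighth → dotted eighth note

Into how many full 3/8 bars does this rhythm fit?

9

One bar of 3/8 = 12 thirty-second notes.
Working in thirty-second notes: dotted eighth note = 6; eighth note = 4; dotted whole rest = 48; eighth = 4; thirty-second = 1; dotted quarter note = 12; whole = 32; eighth = 4; dotted eighth note = 6.
Sum: 6 + 4 + 48 + 4 + 1 + 12 + 32 + 4 + 6 = 117.
117 ÷ 12 = 9 complete bars with 9 left over.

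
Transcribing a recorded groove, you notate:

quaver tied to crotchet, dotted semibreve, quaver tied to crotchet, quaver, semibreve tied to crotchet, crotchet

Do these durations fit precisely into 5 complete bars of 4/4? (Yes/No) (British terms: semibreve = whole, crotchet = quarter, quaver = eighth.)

No

One bar of 4/4 = 8 eighth notes, so 5 bars = 40.
In eighth notes: quaver tied to crotchet (quaver + crotchet) = 3; dotted semibreve = 12; quaver tied to crotchet (quaver + crotchet) = 3; quaver = 1; semibreve tied to crotchet (semibreve + crotchet) = 10; crotchet = 2.
Sum: 3 + 12 + 3 + 1 + 10 + 2 = 31.
31 falls short of 40, so the answer is No.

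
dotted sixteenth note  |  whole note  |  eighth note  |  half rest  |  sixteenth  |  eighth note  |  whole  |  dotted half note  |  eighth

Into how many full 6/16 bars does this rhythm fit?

10

One bar of 6/16 = 12 thirty-second notes.
In thirty-second notes: dotted sixteenth note = 3; whole note = 32; eighth note = 4; half rest = 16; sixteenth = 2; eighth note = 4; whole = 32; dotted half note = 24; eighth = 4.
Adding: 3 + 32 + 4 + 16 + 2 + 4 + 32 + 24 + 4 = 121.
121 ÷ 12 = 10 complete bars with 1 left over.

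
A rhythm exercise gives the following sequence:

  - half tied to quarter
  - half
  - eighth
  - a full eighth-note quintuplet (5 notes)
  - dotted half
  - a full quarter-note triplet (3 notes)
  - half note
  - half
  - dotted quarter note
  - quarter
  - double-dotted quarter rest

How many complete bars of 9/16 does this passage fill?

One bar of 9/16 = 9 sixteenth notes.
Express everything in sixteenth notes: half tied to quarter (half + quarter) = 12; half = 8; eighth = 2; a full eighth-note quintuplet (5 notes) (five quintuplet eighths span one half) = 8; dotted half = 12; a full quarter-note triplet (3 notes) (three triplet quarters span one half) = 8; half note = 8; half = 8; dotted quarter note = 6; quarter = 4; double-dotted quarter rest = 7.
Total: 12 + 8 + 2 + 8 + 12 + 8 + 8 + 8 + 6 + 4 + 7 = 83.
83 ÷ 9 = 9 complete bars with 2 left over.

9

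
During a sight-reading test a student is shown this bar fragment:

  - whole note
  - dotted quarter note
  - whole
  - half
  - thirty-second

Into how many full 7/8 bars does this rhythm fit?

One bar of 7/8 = 28 thirty-second notes.
In thirty-second notes: whole note = 32; dotted quarter note = 12; whole = 32; half = 16; thirty-second = 1.
Adding: 32 + 12 + 32 + 16 + 1 = 93.
93 ÷ 28 = 3 complete bars with 9 left over.

3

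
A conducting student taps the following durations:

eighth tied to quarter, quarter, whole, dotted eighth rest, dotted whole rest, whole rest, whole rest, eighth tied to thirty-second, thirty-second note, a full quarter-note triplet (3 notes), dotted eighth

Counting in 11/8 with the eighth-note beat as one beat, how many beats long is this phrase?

One eighth-note beat = 4 thirty-second notes.
Express everything in thirty-second notes: eighth tied to quarter (eighth + quarter) = 12; quarter = 8; whole = 32; dotted eighth rest = 6; dotted whole rest = 48; whole rest = 32; whole rest = 32; eighth tied to thirty-second (eighth + thirty-second) = 5; thirty-second note = 1; a full quarter-note triplet (3 notes) (three triplet quarters span one half) = 16; dotted eighth = 6.
Adding: 12 + 8 + 32 + 6 + 48 + 32 + 32 + 5 + 1 + 16 + 6 = 198.
198 ÷ 4 = 49.5 beats.

49.5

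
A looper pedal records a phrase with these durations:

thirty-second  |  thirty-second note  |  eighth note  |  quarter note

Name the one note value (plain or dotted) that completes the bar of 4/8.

The bar of 4/8 = 16 thirty-second notes.
In thirty-second notes: thirty-second = 1; thirty-second note = 1; eighth note = 4; quarter note = 8.
Adding: 1 + 1 + 4 + 8 = 14.
Remaining: 16 − 14 = 2 thirty-second notes, which is a sixteenth note.

sixteenth note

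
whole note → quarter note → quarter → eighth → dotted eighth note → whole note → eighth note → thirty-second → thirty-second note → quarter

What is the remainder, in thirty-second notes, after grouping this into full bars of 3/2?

One bar of 3/2 = 48 thirty-second notes.
In thirty-second notes: whole note = 32; quarter note = 8; quarter = 8; eighth = 4; dotted eighth note = 6; whole note = 32; eighth note = 4; thirty-second = 1; thirty-second note = 1; quarter = 8.
Total: 32 + 8 + 8 + 4 + 6 + 32 + 4 + 1 + 1 + 8 = 104.
104 ÷ 48 = 2 complete bars with 8 thirty-second notes remaining.

8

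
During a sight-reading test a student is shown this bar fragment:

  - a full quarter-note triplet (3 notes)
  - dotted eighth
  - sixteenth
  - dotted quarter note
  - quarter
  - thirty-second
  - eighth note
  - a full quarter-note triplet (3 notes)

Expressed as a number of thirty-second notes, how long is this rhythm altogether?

Express everything in thirty-second notes: a full quarter-note triplet (3 notes) (three triplet quarters span one half) = 16; dotted eighth = 6; sixteenth = 2; dotted quarter note = 12; quarter = 8; thirty-second = 1; eighth note = 4; a full quarter-note triplet (3 notes) (three triplet quarters span one half) = 16.
Altogether 16 + 6 + 2 + 12 + 8 + 1 + 4 + 16 = 65 thirty-second notes.

65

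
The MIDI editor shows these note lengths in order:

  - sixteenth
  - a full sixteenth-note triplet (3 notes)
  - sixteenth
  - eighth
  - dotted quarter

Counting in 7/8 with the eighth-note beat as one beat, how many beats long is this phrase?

6

One eighth-note beat = 2 sixteenth notes.
Convert each value to sixteenth notes: sixteenth = 1; a full sixteenth-note triplet (3 notes) (three triplet sixteenths span one eighth) = 2; sixteenth = 1; eighth = 2; dotted quarter = 6.
Adding: 1 + 2 + 1 + 2 + 6 = 12.
12 ÷ 2 = 6 beats.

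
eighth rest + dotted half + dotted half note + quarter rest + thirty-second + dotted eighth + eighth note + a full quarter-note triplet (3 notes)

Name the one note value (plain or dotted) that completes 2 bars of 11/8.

2 bars of 11/8 = 88 thirty-second notes.
In thirty-second notes: eighth rest = 4; dotted half = 24; dotted half note = 24; quarter rest = 8; thirty-second = 1; dotted eighth = 6; eighth note = 4; a full quarter-note triplet (3 notes) (three triplet quarters span one half) = 16.
Total: 4 + 24 + 24 + 8 + 1 + 6 + 4 + 16 = 87.
Remaining: 88 − 87 = 1 thirty-second note, which is a thirty-second note.

thirty-second note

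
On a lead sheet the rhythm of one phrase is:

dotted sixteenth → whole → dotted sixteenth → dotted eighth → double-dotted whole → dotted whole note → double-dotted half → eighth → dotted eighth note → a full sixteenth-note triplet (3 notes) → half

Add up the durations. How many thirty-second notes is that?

Convert each value to thirty-second notes: dotted sixteenth = 3; whole = 32; dotted sixteenth = 3; dotted eighth = 6; double-dotted whole = 56; dotted whole note = 48; double-dotted half = 28; eighth = 4; dotted eighth note = 6; a full sixteenth-note triplet (3 notes) (three triplet sixteenths span one eighth) = 4; half = 16.
Total: 3 + 32 + 3 + 6 + 56 + 48 + 28 + 4 + 6 + 4 + 16 = 206 thirty-second notes.

206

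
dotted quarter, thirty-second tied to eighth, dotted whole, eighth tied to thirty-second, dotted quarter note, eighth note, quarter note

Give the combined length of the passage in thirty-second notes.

94

In thirty-second notes: dotted quarter = 12; thirty-second tied to eighth (thirty-second + eighth) = 5; dotted whole = 48; eighth tied to thirty-second (eighth + thirty-second) = 5; dotted quarter note = 12; eighth note = 4; quarter note = 8.
Altogether 12 + 5 + 48 + 5 + 12 + 4 + 8 = 94 thirty-second notes.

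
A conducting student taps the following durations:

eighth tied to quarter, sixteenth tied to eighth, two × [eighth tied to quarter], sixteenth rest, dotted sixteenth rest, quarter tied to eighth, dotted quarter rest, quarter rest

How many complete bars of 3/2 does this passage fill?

1

One bar of 3/2 = 48 thirty-second notes.
In thirty-second notes: eighth tied to quarter (eighth + quarter) = 12; sixteenth tied to eighth (sixteenth + eighth) = 6; eighth tied to quarter (eighth + quarter) = 12; eighth tied to quarter (eighth + quarter) = 12; sixteenth rest = 2; dotted sixteenth rest = 3; quarter tied to eighth (quarter + eighth) = 12; dotted quarter rest = 12; quarter rest = 8.
Total: 12 + 6 + 12 + 12 + 2 + 3 + 12 + 12 + 8 = 79.
79 ÷ 48 = 1 complete bar with 31 left over.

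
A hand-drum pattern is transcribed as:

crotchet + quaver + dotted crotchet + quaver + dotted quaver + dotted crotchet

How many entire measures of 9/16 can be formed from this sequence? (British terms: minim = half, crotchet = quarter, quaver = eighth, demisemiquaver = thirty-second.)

2

One bar of 9/16 = 9 sixteenth notes.
Each duration in sixteenth notes: crotchet = 4; quaver = 2; dotted crotchet = 6; quaver = 2; dotted quaver = 3; dotted crotchet = 6.
Adding: 4 + 2 + 6 + 2 + 3 + 6 = 23.
23 ÷ 9 = 2 complete bars with 5 left over.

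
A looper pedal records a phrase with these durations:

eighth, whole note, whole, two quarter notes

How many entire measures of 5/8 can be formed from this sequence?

4

One bar of 5/8 = 5 eighth notes.
Working in eighth notes: eighth = 1; whole note = 8; whole = 8; quarter note = 2; quarter note = 2.
Sum: 1 + 8 + 8 + 2 + 2 = 21.
21 ÷ 5 = 4 complete bars with 1 left over.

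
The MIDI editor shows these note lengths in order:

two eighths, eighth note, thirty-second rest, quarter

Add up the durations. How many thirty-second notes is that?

In thirty-second notes: eighth = 4; eighth = 4; eighth note = 4; thirty-second rest = 1; quarter = 8.
Sum: 4 + 4 + 4 + 1 + 8 = 21 thirty-second notes.

21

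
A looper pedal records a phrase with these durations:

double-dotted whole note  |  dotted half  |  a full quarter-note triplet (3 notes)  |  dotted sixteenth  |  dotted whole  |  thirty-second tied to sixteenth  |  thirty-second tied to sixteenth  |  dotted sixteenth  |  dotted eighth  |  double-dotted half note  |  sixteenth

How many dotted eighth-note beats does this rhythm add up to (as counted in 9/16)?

One dotted eighth-note beat = 6 thirty-second notes.
Convert each value to thirty-second notes: double-dotted whole note = 56; dotted half = 24; a full quarter-note triplet (3 notes) (three triplet quarters span one half) = 16; dotted sixteenth = 3; dotted whole = 48; thirty-second tied to sixteenth (thirty-second + sixteenth) = 3; thirty-second tied to sixteenth (thirty-second + sixteenth) = 3; dotted sixteenth = 3; dotted eighth = 6; double-dotted half note = 28; sixteenth = 2.
Sum: 56 + 24 + 16 + 3 + 48 + 3 + 3 + 3 + 6 + 28 + 2 = 192.
192 ÷ 6 = 32 beats.

32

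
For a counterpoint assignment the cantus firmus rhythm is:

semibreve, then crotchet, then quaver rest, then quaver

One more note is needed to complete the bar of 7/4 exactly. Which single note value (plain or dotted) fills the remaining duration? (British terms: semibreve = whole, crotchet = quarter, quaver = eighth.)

The bar of 7/4 = 14 eighth notes.
Convert each value to eighth notes: semibreve = 8; crotchet = 2; quaver rest = 1; quaver = 1.
Adding: 8 + 2 + 1 + 1 = 12.
Remaining: 14 − 12 = 2 eighth notes, which is a quarter note.

quarter note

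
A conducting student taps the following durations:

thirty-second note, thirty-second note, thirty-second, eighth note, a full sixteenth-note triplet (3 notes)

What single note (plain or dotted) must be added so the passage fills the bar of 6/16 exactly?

thirty-second note

The bar of 6/16 = 12 thirty-second notes.
Express everything in thirty-second notes: thirty-second note = 1; thirty-second note = 1; thirty-second = 1; eighth note = 4; a full sixteenth-note triplet (3 notes) (three triplet sixteenths span one eighth) = 4.
Total: 1 + 1 + 1 + 4 + 4 = 11.
Remaining: 12 − 11 = 1 thirty-second note, which is a thirty-second note.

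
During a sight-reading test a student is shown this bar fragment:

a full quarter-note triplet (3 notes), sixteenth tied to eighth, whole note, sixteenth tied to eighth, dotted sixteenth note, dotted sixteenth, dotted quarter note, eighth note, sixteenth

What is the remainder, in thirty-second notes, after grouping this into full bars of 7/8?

0

One bar of 7/8 = 28 thirty-second notes.
Convert each value to thirty-second notes: a full quarter-note triplet (3 notes) (three triplet quarters span one half) = 16; sixteenth tied to eighth (sixteenth + eighth) = 6; whole note = 32; sixteenth tied to eighth (sixteenth + eighth) = 6; dotted sixteenth note = 3; dotted sixteenth = 3; dotted quarter note = 12; eighth note = 4; sixteenth = 2.
Altogether 16 + 6 + 32 + 6 + 3 + 3 + 12 + 4 + 2 = 84.
84 ÷ 28 = 3 complete bars with 0 thirty-second notes remaining.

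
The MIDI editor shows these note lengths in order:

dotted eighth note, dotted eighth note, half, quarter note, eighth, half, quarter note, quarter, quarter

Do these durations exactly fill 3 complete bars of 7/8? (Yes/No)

One bar of 7/8 = 14 sixteenth notes, so 3 bars = 42.
Working in sixteenth notes: dotted eighth note = 3; dotted eighth note = 3; half = 8; quarter note = 4; eighth = 2; half = 8; quarter note = 4; quarter = 4; quarter = 4.
Sum: 3 + 3 + 8 + 4 + 2 + 8 + 4 + 4 + 4 = 40.
40 falls short of 42, so the answer is No.

No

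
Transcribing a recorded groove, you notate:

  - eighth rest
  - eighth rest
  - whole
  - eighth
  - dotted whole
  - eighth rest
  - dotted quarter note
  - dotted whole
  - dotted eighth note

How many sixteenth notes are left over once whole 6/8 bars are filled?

One bar of 6/8 = 12 sixteenth notes.
Each duration in sixteenth notes: eighth rest = 2; eighth rest = 2; whole = 16; eighth = 2; dotted whole = 24; eighth rest = 2; dotted quarter note = 6; dotted whole = 24; dotted eighth note = 3.
Adding: 2 + 2 + 16 + 2 + 24 + 2 + 6 + 24 + 3 = 81.
81 ÷ 12 = 6 complete bars with 9 sixteenth notes remaining.

9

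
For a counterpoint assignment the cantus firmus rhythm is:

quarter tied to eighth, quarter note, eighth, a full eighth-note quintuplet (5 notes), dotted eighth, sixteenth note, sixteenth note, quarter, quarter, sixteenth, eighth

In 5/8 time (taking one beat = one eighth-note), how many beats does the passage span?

One eighth-note beat = 2 sixteenth notes.
In sixteenth notes: quarter tied to eighth (quarter + eighth) = 6; quarter note = 4; eighth = 2; a full eighth-note quintuplet (5 notes) (five quintuplet eighths span one half) = 8; dotted eighth = 3; sixteenth note = 1; sixteenth note = 1; quarter = 4; quarter = 4; sixteenth = 1; eighth = 2.
Total: 6 + 4 + 2 + 8 + 3 + 1 + 1 + 4 + 4 + 1 + 2 = 36.
36 ÷ 2 = 18 beats.

18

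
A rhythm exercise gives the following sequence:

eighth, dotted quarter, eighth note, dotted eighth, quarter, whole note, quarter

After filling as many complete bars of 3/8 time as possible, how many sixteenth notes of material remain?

1

One bar of 3/8 = 6 sixteenth notes.
Working in sixteenth notes: eighth = 2; dotted quarter = 6; eighth note = 2; dotted eighth = 3; quarter = 4; whole note = 16; quarter = 4.
Total: 2 + 6 + 2 + 3 + 4 + 16 + 4 = 37.
37 ÷ 6 = 6 complete bars with 1 sixteenth note remaining.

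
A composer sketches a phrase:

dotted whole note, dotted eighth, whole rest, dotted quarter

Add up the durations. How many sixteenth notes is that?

Working in sixteenth notes: dotted whole note = 24; dotted eighth = 3; whole rest = 16; dotted quarter = 6.
Altogether 24 + 3 + 16 + 6 = 49 sixteenth notes.

49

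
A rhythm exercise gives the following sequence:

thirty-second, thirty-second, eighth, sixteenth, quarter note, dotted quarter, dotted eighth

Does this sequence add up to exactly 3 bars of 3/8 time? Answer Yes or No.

One bar of 3/8 = 12 thirty-second notes, so 3 bars = 36.
Express everything in thirty-second notes: thirty-second = 1; thirty-second = 1; eighth = 4; sixteenth = 2; quarter note = 8; dotted quarter = 12; dotted eighth = 6.
Adding: 1 + 1 + 4 + 2 + 8 + 12 + 6 = 34.
34 falls short of 36, so the answer is No.

No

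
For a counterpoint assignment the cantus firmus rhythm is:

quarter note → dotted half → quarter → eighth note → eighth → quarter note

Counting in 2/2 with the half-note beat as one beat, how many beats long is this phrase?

3.5

One half-note beat = 4 eighth notes.
Convert each value to eighth notes: quarter note = 2; dotted half = 6; quarter = 2; eighth note = 1; eighth = 1; quarter note = 2.
Sum: 2 + 6 + 2 + 1 + 1 + 2 = 14.
14 ÷ 4 = 3.5 beats.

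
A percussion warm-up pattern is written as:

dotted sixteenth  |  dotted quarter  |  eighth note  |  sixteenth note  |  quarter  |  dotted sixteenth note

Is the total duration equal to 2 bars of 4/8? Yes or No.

Yes

One bar of 4/8 = 16 thirty-second notes, so 2 bars = 32.
In thirty-second notes: dotted sixteenth = 3; dotted quarter = 12; eighth note = 4; sixteenth note = 2; quarter = 8; dotted sixteenth note = 3.
Adding: 3 + 12 + 4 + 2 + 8 + 3 = 32.
32 equals 32, so the answer is Yes.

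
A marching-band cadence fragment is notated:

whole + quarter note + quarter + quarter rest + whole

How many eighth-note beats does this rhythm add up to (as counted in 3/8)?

22

One eighth-note beat = 2 sixteenth notes.
Each duration in sixteenth notes: whole = 16; quarter note = 4; quarter = 4; quarter rest = 4; whole = 16.
Total: 16 + 4 + 4 + 4 + 16 = 44.
44 ÷ 2 = 22 beats.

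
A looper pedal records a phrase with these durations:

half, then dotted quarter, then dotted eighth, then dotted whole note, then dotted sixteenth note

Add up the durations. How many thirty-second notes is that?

In thirty-second notes: half = 16; dotted quarter = 12; dotted eighth = 6; dotted whole note = 48; dotted sixteenth note = 3.
Altogether 16 + 12 + 6 + 48 + 3 = 85 thirty-second notes.

85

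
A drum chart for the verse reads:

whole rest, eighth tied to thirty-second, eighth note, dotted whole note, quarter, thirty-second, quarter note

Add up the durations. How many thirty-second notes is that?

Each duration in thirty-second notes: whole rest = 32; eighth tied to thirty-second (eighth + thirty-second) = 5; eighth note = 4; dotted whole note = 48; quarter = 8; thirty-second = 1; quarter note = 8.
Sum: 32 + 5 + 4 + 48 + 8 + 1 + 8 = 106 thirty-second notes.

106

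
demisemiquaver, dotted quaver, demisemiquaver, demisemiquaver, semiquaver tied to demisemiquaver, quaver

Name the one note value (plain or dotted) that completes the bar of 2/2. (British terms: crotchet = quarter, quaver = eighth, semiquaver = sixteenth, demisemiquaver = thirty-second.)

half note

The bar of 2/2 = 32 thirty-second notes.
Working in thirty-second notes: demisemiquaver = 1; dotted quaver = 6; demisemiquaver = 1; demisemiquaver = 1; semiquaver tied to demisemiquaver (semiquaver + demisemiquaver) = 3; quaver = 4.
Adding: 1 + 6 + 1 + 1 + 3 + 4 = 16.
Remaining: 32 − 16 = 16 thirty-second notes, which is a half note.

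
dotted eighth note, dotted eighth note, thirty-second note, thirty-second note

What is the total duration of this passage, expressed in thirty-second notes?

In thirty-second notes: dotted eighth note = 6; dotted eighth note = 6; thirty-second note = 1; thirty-second note = 1.
Adding: 6 + 6 + 1 + 1 = 14 thirty-second notes.

14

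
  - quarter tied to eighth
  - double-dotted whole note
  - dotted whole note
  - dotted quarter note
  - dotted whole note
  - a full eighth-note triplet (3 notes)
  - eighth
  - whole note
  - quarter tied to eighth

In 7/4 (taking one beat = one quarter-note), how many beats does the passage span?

29

One quarter-note beat = 2 eighth notes.
Convert each value to eighth notes: quarter tied to eighth (quarter + eighth) = 3; double-dotted whole note = 14; dotted whole note = 12; dotted quarter note = 3; dotted whole note = 12; a full eighth-note triplet (3 notes) (three triplet eighths span one quarter) = 2; eighth = 1; whole note = 8; quarter tied to eighth (quarter + eighth) = 3.
Altogether 3 + 14 + 12 + 3 + 12 + 2 + 1 + 8 + 3 = 58.
58 ÷ 2 = 29 beats.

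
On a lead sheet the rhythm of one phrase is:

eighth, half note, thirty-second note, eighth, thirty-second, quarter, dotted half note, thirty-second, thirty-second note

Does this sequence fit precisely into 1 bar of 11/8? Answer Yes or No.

One bar of 11/8 = 44 thirty-second notes.
Convert each value to thirty-second notes: eighth = 4; half note = 16; thirty-second note = 1; eighth = 4; thirty-second = 1; quarter = 8; dotted half note = 24; thirty-second = 1; thirty-second note = 1.
Altogether 4 + 16 + 1 + 4 + 1 + 8 + 24 + 1 + 1 = 60.
60 exceeds 44, so the answer is No.

No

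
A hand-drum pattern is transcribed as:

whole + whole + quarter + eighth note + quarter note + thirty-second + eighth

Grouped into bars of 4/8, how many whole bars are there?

One bar of 4/8 = 16 thirty-second notes.
Express everything in thirty-second notes: whole = 32; whole = 32; quarter = 8; eighth note = 4; quarter note = 8; thirty-second = 1; eighth = 4.
Adding: 32 + 32 + 8 + 4 + 8 + 1 + 4 = 89.
89 ÷ 16 = 5 complete bars with 9 left over.

5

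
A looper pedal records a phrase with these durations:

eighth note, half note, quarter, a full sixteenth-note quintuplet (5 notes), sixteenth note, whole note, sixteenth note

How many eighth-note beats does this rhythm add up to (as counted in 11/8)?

One eighth-note beat = 2 sixteenth notes.
Working in sixteenth notes: eighth note = 2; half note = 8; quarter = 4; a full sixteenth-note quintuplet (5 notes) (five quintuplet sixteenths span one quarter) = 4; sixteenth note = 1; whole note = 16; sixteenth note = 1.
Total: 2 + 8 + 4 + 4 + 1 + 16 + 1 = 36.
36 ÷ 2 = 18 beats.

18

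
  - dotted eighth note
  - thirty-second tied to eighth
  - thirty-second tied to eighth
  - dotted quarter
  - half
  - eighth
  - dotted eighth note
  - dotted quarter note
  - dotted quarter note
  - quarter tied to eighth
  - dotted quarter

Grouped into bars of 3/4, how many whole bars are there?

One bar of 3/4 = 24 thirty-second notes.
Working in thirty-second notes: dotted eighth note = 6; thirty-second tied to eighth (thirty-second + eighth) = 5; thirty-second tied to eighth (thirty-second + eighth) = 5; dotted quarter = 12; half = 16; eighth = 4; dotted eighth note = 6; dotted quarter note = 12; dotted quarter note = 12; quarter tied to eighth (quarter + eighth) = 12; dotted quarter = 12.
Sum: 6 + 5 + 5 + 12 + 16 + 4 + 6 + 12 + 12 + 12 + 12 = 102.
102 ÷ 24 = 4 complete bars with 6 left over.

4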